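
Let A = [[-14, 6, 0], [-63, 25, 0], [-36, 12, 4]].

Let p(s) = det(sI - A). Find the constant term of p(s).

-112

p(s) = s^3 - 15s^2 + 72s - 112.
The constant term is -112.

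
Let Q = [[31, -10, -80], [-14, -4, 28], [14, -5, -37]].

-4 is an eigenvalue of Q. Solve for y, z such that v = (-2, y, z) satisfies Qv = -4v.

We need (Q + 4I)v = 0.
Q + 4I = [[35, -10, -80], [-14, 0, 28], [14, -5, -33]].
Row 1: (35)·-2 + (-10)·y + (-80)·z = 0
Row 2: (-14)·-2 + (0)·y + (28)·z = 0
Row 3: (14)·-2 + (-5)·y + (-33)·z = 0
Solving gives y = 1, z = -1.
Check: Q·(-2, 1, -1) = (8, -4, 4) = -4·(-2, 1, -1).

1, -1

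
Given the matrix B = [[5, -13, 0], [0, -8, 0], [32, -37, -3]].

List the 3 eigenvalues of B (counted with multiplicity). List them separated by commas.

-8, -3, 5

Set up det(λI - B) = 0.
Cofactor expansion gives p(λ) = λ^3 + 6λ^2 - 31λ - 120.
Try λ = -8: p(-8) = 0, so -8 is a root.
Dividing by (λ + 8) leaves λ^2 - 2λ - 15.
The quadratic factors as (λ + 3)·(λ - 5).
Eigenvalues: -8, -3, 5.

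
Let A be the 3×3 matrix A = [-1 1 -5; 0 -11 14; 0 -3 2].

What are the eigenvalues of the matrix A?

The characteristic polynomial is p(lambda) = det(lambda·I - A).
Cofactor expansion gives p(lambda) = lambda^3 + 10·lambda^2 + 29·lambda + 20.
Try lambda = -1: p(-1) = 0, so -1 is a root.
Dividing by (lambda + 1) leaves lambda^2 + 9·lambda + 20.
The quadratic factors as (lambda + 5)·(lambda + 4).
Eigenvalues: -5, -4, -1.

-5, -4, -1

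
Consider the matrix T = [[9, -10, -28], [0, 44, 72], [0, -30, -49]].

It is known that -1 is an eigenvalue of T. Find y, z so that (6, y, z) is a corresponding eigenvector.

We need (T + 1I)v = 0.
T + 1I = [[10, -10, -28], [0, 45, 72], [0, -30, -48]].
Row 1: (10)·6 + (-10)·y + (-28)·z = 0
Row 2: (0)·6 + (45)·y + (72)·z = 0
Row 3: (0)·6 + (-30)·y + (-48)·z = 0
Solving gives y = -8, z = 5.
Check: T·(6, -8, 5) = (-6, 8, -5) = -1·(6, -8, 5).

-8, 5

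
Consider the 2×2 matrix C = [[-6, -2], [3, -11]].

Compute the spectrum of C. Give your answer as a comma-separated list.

det(C - rI) = (-6 - r)(-11 - r) - (-2)·(3) = r^2 + 17r + 72.
This factors as (r + 9)·(r + 8) = 0.
Eigenvalues: -9, -8.

-9, -8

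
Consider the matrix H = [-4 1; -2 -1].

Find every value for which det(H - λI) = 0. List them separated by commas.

-3, -2

det(H - μI) = (-4 - μ)(-1 - μ) - (1)·(-2) = μ^2 + 5μ + 6.
This factors as (μ + 3)·(μ + 2) = 0.
Eigenvalues: -3, -2.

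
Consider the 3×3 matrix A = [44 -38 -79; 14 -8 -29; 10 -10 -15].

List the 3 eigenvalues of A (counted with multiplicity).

Compute the characteristic polynomial p(t) = det(tI - A).
Cofactor expansion gives p(t) = t^3 - 21t^2 + 140t - 300.
Try t = 5: p(5) = 0, so 5 is a root.
Dividing by (t - 5) leaves t^2 - 16t + 60.
The quadratic factors as (t - 6)·(t - 10).
Eigenvalues: 5, 6, 10.

5, 6, 10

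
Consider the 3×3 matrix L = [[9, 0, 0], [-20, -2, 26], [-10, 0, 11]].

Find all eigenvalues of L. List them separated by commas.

-2, 9, 11

The characteristic polynomial is p(λ) = det(λI - L).
Cofactor expansion gives p(λ) = λ^3 - 18λ^2 + 59λ + 198.
Rational-root test: λ = 9 gives p(9) = 0.
Dividing by (λ - 9) leaves λ^2 - 9λ - 22.
The quadratic factors as (λ + 2)·(λ - 11).
Eigenvalues: -2, 9, 11.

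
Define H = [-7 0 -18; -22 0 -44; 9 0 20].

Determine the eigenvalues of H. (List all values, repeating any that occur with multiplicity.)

0, 2, 11

Compute the characteristic polynomial p(λ) = det(λI - H).
Expanding the 3×3 determinant: p(λ) = λ^3 - 13λ^2 + 22λ.
Rational-root test: λ = 11 gives p(11) = 0.
Dividing by (λ - 11) leaves λ^2 - 2λ.
The quadratic factors as λ·(λ - 2).
Eigenvalues: 0, 2, 11.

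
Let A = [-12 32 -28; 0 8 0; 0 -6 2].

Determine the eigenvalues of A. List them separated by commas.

-12, 2, 8

The characteristic polynomial is p(s) = det(sI - A).
Expanding the 3×3 determinant: p(s) = s^3 + 2s^2 - 104s + 192.
Try s = 2: p(2) = 0, so 2 is a root.
Factor out (s - 2): p(s) = (s - 2)·(s^2 + 4s - 96).
The quadratic factors as (s + 12)·(s - 8).
Eigenvalues: -12, 2, 8.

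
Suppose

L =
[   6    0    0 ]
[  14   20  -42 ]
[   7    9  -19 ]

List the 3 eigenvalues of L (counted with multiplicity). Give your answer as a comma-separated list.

Set up det(lambda·I - L) = 0.
Expanding the 3×3 determinant: p(lambda) = lambda^3 - 7·lambda^2 + 4·lambda + 12.
Since p(-1) = 0, lambda = -1 is a root.
Factor out (lambda + 1): p(lambda) = (lambda + 1)·(lambda^2 - 8·lambda + 12).
The quadratic factors as (lambda - 2)·(lambda - 6).
Eigenvalues: -1, 2, 6.

-1, 2, 6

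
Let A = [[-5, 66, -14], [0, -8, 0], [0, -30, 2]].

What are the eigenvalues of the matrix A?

The characteristic polynomial is p(t) = det(tI - A).
Expanding the 3×3 determinant: p(t) = t^3 + 11t^2 + 14t - 80.
Since p(2) = 0, t = 2 is a root.
Dividing by (t - 2) leaves t^2 + 13t + 40.
The quadratic factors as (t + 8)·(t + 5).
Eigenvalues: -8, -5, 2.

-8, -5, 2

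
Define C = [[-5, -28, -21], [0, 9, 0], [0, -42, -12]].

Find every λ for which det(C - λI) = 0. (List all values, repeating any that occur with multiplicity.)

Compute the characteristic polynomial p(lambda) = det(lambda·I - C).
Expanding along the first row, p(lambda) = lambda^3 + 8·lambda^2 - 93·lambda - 540.
Since p(9) = 0, lambda = 9 is a root.
Dividing by (lambda - 9) leaves lambda^2 + 17·lambda + 60.
The quadratic factors as (lambda + 12)·(lambda + 5).
Eigenvalues: -12, -5, 9.

-12, -5, 9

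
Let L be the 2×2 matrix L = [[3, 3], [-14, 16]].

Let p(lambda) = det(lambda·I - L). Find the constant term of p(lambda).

90

p(lambda) = lambda^2 - 19·lambda + 90.
The constant term is 90.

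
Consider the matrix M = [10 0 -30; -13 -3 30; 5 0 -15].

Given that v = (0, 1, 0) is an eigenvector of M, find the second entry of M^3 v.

First find the eigenvalue: Mv = (0, -3, 0) = -3·(0, 1, 0), so λ = -3.
Then M^3 v = λ^3·v = (-3)^3·(0, 1, 0) = -27·(0, 1, 0) = (0, -27, 0).

-27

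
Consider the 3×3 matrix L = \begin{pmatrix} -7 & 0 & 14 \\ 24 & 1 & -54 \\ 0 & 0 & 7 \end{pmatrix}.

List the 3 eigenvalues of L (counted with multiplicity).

-7, 1, 7

Compute the characteristic polynomial p(λ) = det(λI - L).
Expanding the 3×3 determinant: p(λ) = λ^3 - λ^2 - 49λ + 49.
Try λ = 1: p(1) = 0, so 1 is a root.
Factor out (λ - 1): p(λ) = (λ - 1)·(λ^2 - 49).
The quadratic factors as (λ + 7)·(λ - 7).
Eigenvalues: -7, 1, 7.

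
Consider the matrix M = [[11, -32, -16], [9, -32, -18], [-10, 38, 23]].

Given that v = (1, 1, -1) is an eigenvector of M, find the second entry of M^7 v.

First find the eigenvalue: Mv = (-5, -5, 5) = -5·(1, 1, -1), so λ = -5.
Then M^7 v = λ^7·v = (-5)^7·(1, 1, -1) = -78125·(1, 1, -1) = (-78125, -78125, 78125).

-78125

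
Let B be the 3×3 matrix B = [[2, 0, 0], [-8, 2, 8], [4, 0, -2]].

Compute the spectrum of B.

Compute the characteristic polynomial p(μ) = det(μI - B).
Expanding the 3×3 determinant: p(μ) = μ^3 - 2μ^2 - 4μ + 8.
Try μ = 2: p(2) = 0, so 2 is a root.
Factor out (μ - 2): p(μ) = (μ - 2)·(μ^2 - 4).
The quadratic factors as (μ + 2)·(μ - 2).
Eigenvalues: -2, 2, 2.

-2, 2, 2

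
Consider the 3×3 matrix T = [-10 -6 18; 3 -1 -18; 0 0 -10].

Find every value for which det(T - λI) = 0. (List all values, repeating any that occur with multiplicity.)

The characteristic polynomial is p(r) = det(rI - T).
Cofactor expansion gives p(r) = r^3 + 21r^2 + 138r + 280.
Since p(-4) = 0, r = -4 is a root.
Factor out (r + 4): p(r) = (r + 4)·(r^2 + 17r + 70).
The quadratic factors as (r + 10)·(r + 7).
Eigenvalues: -10, -7, -4.

-10, -7, -4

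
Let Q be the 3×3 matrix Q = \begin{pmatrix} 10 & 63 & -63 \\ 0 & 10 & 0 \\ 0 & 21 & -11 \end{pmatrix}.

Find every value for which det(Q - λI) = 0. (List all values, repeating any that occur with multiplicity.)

-11, 10, 10

The characteristic polynomial is p(s) = det(sI - Q).
Expanding along the first row, p(s) = s^3 - 9s^2 - 120s + 1100.
Rational-root test: s = 10 gives p(10) = 0.
Dividing by (s - 10) leaves s^2 + s - 110.
The quadratic factors as (s + 11)·(s - 10).
Eigenvalues: -11, 10, 10.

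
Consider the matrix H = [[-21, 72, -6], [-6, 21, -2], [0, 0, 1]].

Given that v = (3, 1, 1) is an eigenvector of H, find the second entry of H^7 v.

1

First find the eigenvalue: Hv = (3, 1, 1) = 1·(3, 1, 1), so λ = 1.
Then H^7 v = λ^7·v = 1^7·(3, 1, 1) = 1·(3, 1, 1) = (3, 1, 1).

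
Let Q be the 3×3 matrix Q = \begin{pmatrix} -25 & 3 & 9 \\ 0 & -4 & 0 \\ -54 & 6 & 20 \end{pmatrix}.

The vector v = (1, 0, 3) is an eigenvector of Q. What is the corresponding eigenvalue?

2

Compute Qv: Q·(1, 0, 3) = (2, 0, 6).
Since Qv = λv, compare component 1: 2 = λ·1, so λ = 2.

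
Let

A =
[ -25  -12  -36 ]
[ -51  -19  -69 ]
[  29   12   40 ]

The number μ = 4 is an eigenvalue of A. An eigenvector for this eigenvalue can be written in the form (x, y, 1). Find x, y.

0, -3

We need (A - 4I)v = 0.
A - 4I = [[-29, -12, -36], [-51, -23, -69], [29, 12, 36]].
Row 1: (-29)·x + (-12)·y + (-36)·1 = 0
Row 2: (-51)·x + (-23)·y + (-69)·1 = 0
Row 3: (29)·x + (12)·y + (36)·1 = 0
Solving gives x = 0, y = -3.
Check: A·(0, -3, 1) = (0, -12, 4) = 4·(0, -3, 1).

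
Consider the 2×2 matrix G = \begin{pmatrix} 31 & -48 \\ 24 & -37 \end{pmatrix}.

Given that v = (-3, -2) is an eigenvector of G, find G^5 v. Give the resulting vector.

First find the eigenvalue: Gv = (3, 2) = -1·(-3, -2), so λ = -1.
Then G^5 v = λ^5·v = (-1)^5·(-3, -2) = -1·(-3, -2) = (3, 2).

(3, 2)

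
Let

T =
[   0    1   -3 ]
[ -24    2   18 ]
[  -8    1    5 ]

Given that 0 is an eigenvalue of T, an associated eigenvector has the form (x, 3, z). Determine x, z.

1, 1

We need (T)v = 0.
T = [[0, 1, -3], [-24, 2, 18], [-8, 1, 5]].
Row 1: (0)·x + (1)·3 + (-3)·z = 0
Row 2: (-24)·x + (2)·3 + (18)·z = 0
Row 3: (-8)·x + (1)·3 + (5)·z = 0
Solving gives x = 1, z = 1.
Check: T·(1, 3, 1) = (0, 0, 0) = 0·(1, 3, 1).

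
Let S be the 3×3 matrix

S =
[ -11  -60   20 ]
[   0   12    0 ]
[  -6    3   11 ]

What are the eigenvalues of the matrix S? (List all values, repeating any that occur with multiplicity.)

-1, 1, 12

The characteristic polynomial is p(lambda) = det(lambda·I - S).
Expanding the 3×3 determinant: p(lambda) = lambda^3 - 12·lambda^2 - lambda + 12.
Rational-root test: lambda = -1 gives p(-1) = 0.
Factor out (lambda + 1): p(lambda) = (lambda + 1)·(lambda^2 - 13·lambda + 12).
The quadratic factors as (lambda - 1)·(lambda - 12).
Eigenvalues: -1, 1, 12.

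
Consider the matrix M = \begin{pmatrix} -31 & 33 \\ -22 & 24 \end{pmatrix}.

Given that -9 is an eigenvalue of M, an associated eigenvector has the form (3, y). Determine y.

We need (M + 9I)v = 0.
M + 9I = [[-22, 33], [-22, 33]].
Row 1: (-22)·3 + (33)·y = 0
Row 2: (-22)·3 + (33)·y = 0
Solving gives y = 2.
Check: M·(3, 2) = (-27, -18) = -9·(3, 2).

2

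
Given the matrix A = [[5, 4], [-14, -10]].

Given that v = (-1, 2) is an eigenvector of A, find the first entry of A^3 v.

27

First find the eigenvalue: Av = (3, -6) = -3·(-1, 2), so λ = -3.
Then A^3 v = λ^3·v = (-3)^3·(-1, 2) = -27·(-1, 2) = (27, -54).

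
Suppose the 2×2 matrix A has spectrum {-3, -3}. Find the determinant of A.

9

det(A) is the product of the eigenvalues: (-3) · (-3) = 9.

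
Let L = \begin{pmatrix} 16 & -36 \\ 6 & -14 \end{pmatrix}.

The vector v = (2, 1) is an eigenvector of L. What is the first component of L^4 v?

32

First find the eigenvalue: Lv = (-4, -2) = -2·(2, 1), so λ = -2.
Then L^4 v = λ^4·v = (-2)^4·(2, 1) = 16·(2, 1) = (32, 16).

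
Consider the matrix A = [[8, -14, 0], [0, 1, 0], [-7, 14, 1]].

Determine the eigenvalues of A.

1, 1, 8

Set up det(sI - A) = 0.
Expanding along the first row, p(s) = s^3 - 10s^2 + 17s - 8.
Try s = 8: p(8) = 0, so 8 is a root.
Dividing by (s - 8) leaves s^2 - 2s + 1.
The quadratic factor is (s - 1)^2.
Eigenvalues: 1, 1, 8.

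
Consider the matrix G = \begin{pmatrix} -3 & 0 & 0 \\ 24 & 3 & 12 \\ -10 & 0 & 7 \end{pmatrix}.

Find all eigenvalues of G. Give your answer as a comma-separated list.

-3, 3, 7

Set up det(λI - G) = 0.
Expanding along the first row, p(λ) = λ^3 - 7λ^2 - 9λ + 63.
Try λ = -3: p(-3) = 0, so -3 is a root.
Dividing by (λ + 3) leaves λ^2 - 10λ + 21.
The quadratic factors as (λ - 3)·(λ - 7).
Eigenvalues: -3, 3, 7.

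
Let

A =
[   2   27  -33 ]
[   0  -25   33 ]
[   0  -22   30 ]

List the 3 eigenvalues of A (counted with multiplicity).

-3, 2, 8

Compute the characteristic polynomial p(lambda) = det(lambda·I - A).
Expanding the 3×3 determinant: p(lambda) = lambda^3 - 7·lambda^2 - 14·lambda + 48.
Since p(2) = 0, lambda = 2 is a root.
Dividing by (lambda - 2) leaves lambda^2 - 5·lambda - 24.
The quadratic factors as (lambda + 3)·(lambda - 8).
Eigenvalues: -3, 2, 8.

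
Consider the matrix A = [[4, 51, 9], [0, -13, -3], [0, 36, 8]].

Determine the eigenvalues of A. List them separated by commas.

-4, -1, 4

Set up det(lambda·I - A) = 0.
Cofactor expansion gives p(lambda) = lambda^3 + lambda^2 - 16·lambda - 16.
Try lambda = -1: p(-1) = 0, so -1 is a root.
Factor out (lambda + 1): p(lambda) = (lambda + 1)·(lambda^2 - 16).
The quadratic factors as (lambda + 4)·(lambda - 4).
Eigenvalues: -4, -1, 4.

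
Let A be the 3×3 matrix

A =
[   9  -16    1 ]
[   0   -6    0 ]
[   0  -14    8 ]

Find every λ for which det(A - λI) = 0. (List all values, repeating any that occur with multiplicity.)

The characteristic polynomial is p(r) = det(rI - A).
Expanding the 3×3 determinant: p(r) = r^3 - 11r^2 - 30r + 432.
Since p(9) = 0, r = 9 is a root.
Dividing by (r - 9) leaves r^2 - 2r - 48.
The quadratic factors as (r + 6)·(r - 8).
Eigenvalues: -6, 8, 9.

-6, 8, 9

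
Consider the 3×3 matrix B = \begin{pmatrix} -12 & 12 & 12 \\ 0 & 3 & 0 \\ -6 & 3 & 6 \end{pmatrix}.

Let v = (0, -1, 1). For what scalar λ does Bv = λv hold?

3

Compute Bv: B·(0, -1, 1) = (0, -3, 3).
Since Bv = λv, compare component 2: -3 = λ·-1, so λ = 3.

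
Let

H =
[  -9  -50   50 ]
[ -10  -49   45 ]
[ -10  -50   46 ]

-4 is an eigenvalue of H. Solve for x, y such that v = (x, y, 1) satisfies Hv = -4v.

0, 1

We need (H + 4I)v = 0.
H + 4I = [[-5, -50, 50], [-10, -45, 45], [-10, -50, 50]].
Row 1: (-5)·x + (-50)·y + (50)·1 = 0
Row 2: (-10)·x + (-45)·y + (45)·1 = 0
Row 3: (-10)·x + (-50)·y + (50)·1 = 0
Solving gives x = 0, y = 1.
Check: H·(0, 1, 1) = (0, -4, -4) = -4·(0, 1, 1).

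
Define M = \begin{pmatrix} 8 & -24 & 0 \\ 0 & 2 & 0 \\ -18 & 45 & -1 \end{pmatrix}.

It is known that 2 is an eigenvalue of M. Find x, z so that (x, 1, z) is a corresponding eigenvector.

4, -9

We need (M - 2I)v = 0.
M - 2I = [[6, -24, 0], [0, 0, 0], [-18, 45, -3]].
Row 1: (6)·x + (-24)·1 + (0)·z = 0
Row 2: (0)·x + (0)·1 + (0)·z = 0
Row 3: (-18)·x + (45)·1 + (-3)·z = 0
Solving gives x = 4, z = -9.
Check: M·(4, 1, -9) = (8, 2, -18) = 2·(4, 1, -9).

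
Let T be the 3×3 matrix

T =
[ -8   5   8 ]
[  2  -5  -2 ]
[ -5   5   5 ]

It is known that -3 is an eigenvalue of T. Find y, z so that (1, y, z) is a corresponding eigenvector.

1, 0

We need (T + 3I)v = 0.
T + 3I = [[-5, 5, 8], [2, -2, -2], [-5, 5, 8]].
Row 1: (-5)·1 + (5)·y + (8)·z = 0
Row 2: (2)·1 + (-2)·y + (-2)·z = 0
Row 3: (-5)·1 + (5)·y + (8)·z = 0
Solving gives y = 1, z = 0.
Check: T·(1, 1, 0) = (-3, -3, 0) = -3·(1, 1, 0).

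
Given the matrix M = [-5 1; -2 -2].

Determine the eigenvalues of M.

det(M - λI) = (-5 - λ)(-2 - λ) - (1)·(-2) = λ^2 + 7λ + 12.
This factors as (λ + 4)·(λ + 3) = 0.
Eigenvalues: -4, -3.

-4, -3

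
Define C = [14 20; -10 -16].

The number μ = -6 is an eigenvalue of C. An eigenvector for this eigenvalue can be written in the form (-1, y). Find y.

1

We need (C + 6I)v = 0.
C + 6I = [[20, 20], [-10, -10]].
Row 1: (20)·-1 + (20)·y = 0
Row 2: (-10)·-1 + (-10)·y = 0
Solving gives y = 1.
Check: C·(-1, 1) = (6, -6) = -6·(-1, 1).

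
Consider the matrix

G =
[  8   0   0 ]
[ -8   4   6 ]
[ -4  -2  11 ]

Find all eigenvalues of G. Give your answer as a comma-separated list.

Set up det(μI - G) = 0.
Expanding along the first row, p(μ) = μ^3 - 23μ^2 + 176μ - 448.
Try μ = 7: p(7) = 0, so 7 is a root.
Dividing by (μ - 7) leaves μ^2 - 16μ + 64.
The quadratic factor is (μ - 8)^2.
Eigenvalues: 7, 8, 8.

7, 8, 8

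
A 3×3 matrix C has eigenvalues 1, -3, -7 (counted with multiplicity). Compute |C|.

det(C) is the product of the eigenvalues: (1) · (-3) · (-7) = 21.

21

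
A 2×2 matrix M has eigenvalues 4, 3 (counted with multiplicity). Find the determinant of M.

12

det(M) is the product of the eigenvalues: (4) · (3) = 12.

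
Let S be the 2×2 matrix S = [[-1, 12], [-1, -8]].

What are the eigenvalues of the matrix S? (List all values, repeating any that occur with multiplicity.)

-5, -4

det(S - λI) = (-1 - λ)(-8 - λ) - (12)·(-1) = λ^2 + 9λ + 20.
This factors as (λ + 5)·(λ + 4) = 0.
Eigenvalues: -5, -4.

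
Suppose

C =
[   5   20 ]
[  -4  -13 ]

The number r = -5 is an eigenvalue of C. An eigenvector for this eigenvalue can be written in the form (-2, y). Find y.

1

We need (C + 5I)v = 0.
C + 5I = [[10, 20], [-4, -8]].
Row 1: (10)·-2 + (20)·y = 0
Row 2: (-4)·-2 + (-8)·y = 0
Solving gives y = 1.
Check: C·(-2, 1) = (10, -5) = -5·(-2, 1).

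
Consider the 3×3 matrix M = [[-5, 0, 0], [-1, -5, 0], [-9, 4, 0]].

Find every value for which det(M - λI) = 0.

-5, -5, 0

M is lower triangular, so its eigenvalues are the diagonal entries.
Diagonal: -5, -5, 0.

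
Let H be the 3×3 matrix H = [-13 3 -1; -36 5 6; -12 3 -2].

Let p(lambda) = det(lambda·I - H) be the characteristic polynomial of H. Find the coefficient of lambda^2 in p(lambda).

10

The coefficient of lambda^2 of det(lambda·I - H) is −trace(H).
trace(H) = (-13) + (5) + (-2) = -10, so the coefficient is 10.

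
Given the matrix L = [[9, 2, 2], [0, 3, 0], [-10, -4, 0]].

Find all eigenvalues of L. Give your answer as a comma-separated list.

Set up det(tI - L) = 0.
Expanding along the first row, p(t) = t^3 - 12t^2 + 47t - 60.
Try t = 3: p(3) = 0, so 3 is a root.
Factor out (t - 3): p(t) = (t - 3)·(t^2 - 9t + 20).
The quadratic factors as (t - 4)·(t - 5).
Eigenvalues: 3, 4, 5.

3, 4, 5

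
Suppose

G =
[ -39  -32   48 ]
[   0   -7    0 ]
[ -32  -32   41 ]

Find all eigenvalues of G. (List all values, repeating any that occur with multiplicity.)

The characteristic polynomial is p(lambda) = det(lambda·I - G).
Expanding the 3×3 determinant: p(lambda) = lambda^3 + 5·lambda^2 - 77·lambda - 441.
Since p(9) = 0, lambda = 9 is a root.
Factor out (lambda - 9): p(lambda) = (lambda - 9)·(lambda^2 + 14·lambda + 49).
The quadratic factor is (lambda + 7)^2.
Eigenvalues: -7, -7, 9.

-7, -7, 9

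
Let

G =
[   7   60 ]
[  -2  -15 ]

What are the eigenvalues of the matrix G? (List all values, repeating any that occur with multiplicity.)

det(G - sI) = (7 - s)(-15 - s) - (60)·(-2) = s^2 + 8s + 15.
This factors as (s + 5)·(s + 3) = 0.
Eigenvalues: -5, -3.

-5, -3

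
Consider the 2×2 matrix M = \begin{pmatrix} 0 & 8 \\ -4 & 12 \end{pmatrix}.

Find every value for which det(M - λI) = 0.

4, 8

det(M - λI) = (0 - λ)(12 - λ) - (8)·(-4) = λ^2 - 12λ + 32.
This factors as (λ - 4)·(λ - 8) = 0.
Eigenvalues: 4, 8.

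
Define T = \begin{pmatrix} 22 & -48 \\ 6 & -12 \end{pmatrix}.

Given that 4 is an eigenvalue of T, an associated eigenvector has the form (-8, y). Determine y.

We need (T - 4I)v = 0.
T - 4I = [[18, -48], [6, -16]].
Row 1: (18)·-8 + (-48)·y = 0
Row 2: (6)·-8 + (-16)·y = 0
Solving gives y = -3.
Check: T·(-8, -3) = (-32, -12) = 4·(-8, -3).

-3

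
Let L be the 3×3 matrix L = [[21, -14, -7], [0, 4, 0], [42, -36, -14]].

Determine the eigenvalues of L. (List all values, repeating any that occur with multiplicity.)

0, 4, 7

Set up det(sI - L) = 0.
Cofactor expansion gives p(s) = s^3 - 11s^2 + 28s.
Since p(0) = 0, s = 0 is a root.
Dividing by s leaves s^2 - 11s + 28.
The quadratic factors as (s - 4)·(s - 7).
Eigenvalues: 0, 4, 7.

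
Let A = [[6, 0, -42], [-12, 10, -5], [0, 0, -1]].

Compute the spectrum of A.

Compute the characteristic polynomial p(lambda) = det(lambda·I - A).
Cofactor expansion gives p(lambda) = lambda^3 - 15·lambda^2 + 44·lambda + 60.
Try lambda = -1: p(-1) = 0, so -1 is a root.
Factor out (lambda + 1): p(lambda) = (lambda + 1)·(lambda^2 - 16·lambda + 60).
The quadratic factors as (lambda - 6)·(lambda - 10).
Eigenvalues: -1, 6, 10.

-1, 6, 10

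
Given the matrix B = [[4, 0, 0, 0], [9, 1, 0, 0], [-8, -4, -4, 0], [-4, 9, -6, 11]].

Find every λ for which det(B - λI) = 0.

B is lower triangular, so its eigenvalues are the diagonal entries.
Diagonal: 4, 1, -4, 11.

-4, 1, 4, 11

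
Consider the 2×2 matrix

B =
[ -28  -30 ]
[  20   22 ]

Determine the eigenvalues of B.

det(B - rI) = (-28 - r)(22 - r) - (-30)·(20) = r^2 + 6r - 16.
This factors as (r + 8)·(r - 2) = 0.
Eigenvalues: -8, 2.

-8, 2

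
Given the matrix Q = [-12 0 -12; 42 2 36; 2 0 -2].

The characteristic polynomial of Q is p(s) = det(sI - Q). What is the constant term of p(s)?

p(s) = s^3 + 12s^2 + 20s - 96.
The constant term is -96.

-96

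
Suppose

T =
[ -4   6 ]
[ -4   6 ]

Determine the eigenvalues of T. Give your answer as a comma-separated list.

0, 2

det(T - sI) = (-4 - s)(6 - s) - (6)·(-4) = s^2 - 2s.
This factors as s·(s - 2) = 0.
Eigenvalues: 0, 2.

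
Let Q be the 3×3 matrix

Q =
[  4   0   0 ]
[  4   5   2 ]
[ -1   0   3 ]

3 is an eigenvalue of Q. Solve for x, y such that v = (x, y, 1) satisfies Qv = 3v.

We need (Q - 3I)v = 0.
Q - 3I = [[1, 0, 0], [4, 2, 2], [-1, 0, 0]].
Row 1: (1)·x + (0)·y + (0)·1 = 0
Row 2: (4)·x + (2)·y + (2)·1 = 0
Row 3: (-1)·x + (0)·y + (0)·1 = 0
Solving gives x = 0, y = -1.
Check: Q·(0, -1, 1) = (0, -3, 3) = 3·(0, -1, 1).

0, -1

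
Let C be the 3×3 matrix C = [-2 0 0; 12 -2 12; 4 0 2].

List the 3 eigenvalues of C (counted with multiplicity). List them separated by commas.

-2, -2, 2

The characteristic polynomial is p(t) = det(tI - C).
Cofactor expansion gives p(t) = t^3 + 2t^2 - 4t - 8.
Since p(-2) = 0, t = -2 is a root.
Dividing by (t + 2) leaves t^2 - 4.
The quadratic factors as (t + 2)·(t - 2).
Eigenvalues: -2, -2, 2.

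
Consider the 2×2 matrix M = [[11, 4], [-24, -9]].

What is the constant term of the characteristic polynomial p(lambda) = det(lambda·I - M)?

-3

p(0) = det(0·I − M) = det(−M) = (−1)^2·det(M).
det(M) = -3, so p(0) = -3.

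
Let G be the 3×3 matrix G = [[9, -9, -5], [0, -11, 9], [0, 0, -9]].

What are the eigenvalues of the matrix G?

G is upper triangular, so its eigenvalues are the diagonal entries.
Diagonal: 9, -11, -9.

-11, -9, 9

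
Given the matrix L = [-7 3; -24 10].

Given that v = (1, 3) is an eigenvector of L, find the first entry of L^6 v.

64

First find the eigenvalue: Lv = (2, 6) = 2·(1, 3), so λ = 2.
Then L^6 v = λ^6·v = 2^6·(1, 3) = 64·(1, 3) = (64, 192).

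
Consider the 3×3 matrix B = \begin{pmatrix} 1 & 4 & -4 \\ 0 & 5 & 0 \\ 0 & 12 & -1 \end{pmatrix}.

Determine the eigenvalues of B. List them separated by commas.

-1, 1, 5

Set up det(λI - B) = 0.
Expanding along the first row, p(λ) = λ^3 - 5λ^2 - λ + 5.
Rational-root test: λ = 1 gives p(1) = 0.
Factor out (λ - 1): p(λ) = (λ - 1)·(λ^2 - 4λ - 5).
The quadratic factors as (λ + 1)·(λ - 5).
Eigenvalues: -1, 1, 5.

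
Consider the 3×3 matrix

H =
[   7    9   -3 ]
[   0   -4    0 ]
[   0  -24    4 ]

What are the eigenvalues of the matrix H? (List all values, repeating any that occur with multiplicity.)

The characteristic polynomial is p(s) = det(sI - H).
Expanding along the first row, p(s) = s^3 - 7s^2 - 16s + 112.
Rational-root test: s = 7 gives p(7) = 0.
Factor out (s - 7): p(s) = (s - 7)·(s^2 - 16).
The quadratic factors as (s + 4)·(s - 4).
Eigenvalues: -4, 4, 7.

-4, 4, 7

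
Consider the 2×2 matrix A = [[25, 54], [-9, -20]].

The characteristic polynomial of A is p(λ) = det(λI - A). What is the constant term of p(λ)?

-14

p(λ) = λ^2 - 5λ - 14.
The constant term is -14.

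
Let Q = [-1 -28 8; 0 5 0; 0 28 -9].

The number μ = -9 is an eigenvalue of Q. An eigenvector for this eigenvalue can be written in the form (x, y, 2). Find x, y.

We need (Q + 9I)v = 0.
Q + 9I = [[8, -28, 8], [0, 14, 0], [0, 28, 0]].
Row 1: (8)·x + (-28)·y + (8)·2 = 0
Row 2: (0)·x + (14)·y + (0)·2 = 0
Row 3: (0)·x + (28)·y + (0)·2 = 0
Solving gives x = -2, y = 0.
Check: Q·(-2, 0, 2) = (18, 0, -18) = -9·(-2, 0, 2).

-2, 0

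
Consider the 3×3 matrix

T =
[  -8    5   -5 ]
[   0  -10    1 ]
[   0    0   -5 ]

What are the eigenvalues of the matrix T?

T is upper triangular, so its eigenvalues are the diagonal entries.
Diagonal: -8, -10, -5.

-10, -8, -5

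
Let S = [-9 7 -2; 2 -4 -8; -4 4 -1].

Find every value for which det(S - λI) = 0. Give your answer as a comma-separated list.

-7, -5, -2

The characteristic polynomial is p(λ) = det(λI - S).
Cofactor expansion gives p(λ) = λ^3 + 14λ^2 + 59λ + 70.
Since p(-2) = 0, λ = -2 is a root.
Dividing by (λ + 2) leaves λ^2 + 12λ + 35.
The quadratic factors as (λ + 7)·(λ + 5).
Eigenvalues: -7, -5, -2.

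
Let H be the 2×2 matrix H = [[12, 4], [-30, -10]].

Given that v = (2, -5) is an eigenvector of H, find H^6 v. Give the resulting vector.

First find the eigenvalue: Hv = (4, -10) = 2·(2, -5), so λ = 2.
Then H^6 v = λ^6·v = 2^6·(2, -5) = 64·(2, -5) = (128, -320).

(128, -320)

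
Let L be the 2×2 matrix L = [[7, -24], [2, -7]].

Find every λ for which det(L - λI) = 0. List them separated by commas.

det(L - μI) = (7 - μ)(-7 - μ) - (-24)·(2) = μ^2 - 1.
This factors as (μ + 1)·(μ - 1) = 0.
Eigenvalues: -1, 1.

-1, 1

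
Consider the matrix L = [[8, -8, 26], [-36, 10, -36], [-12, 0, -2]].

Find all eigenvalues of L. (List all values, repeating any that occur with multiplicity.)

2, 4, 10

Compute the characteristic polynomial p(r) = det(rI - L).
Expanding along the first row, p(r) = r^3 - 16r^2 + 68r - 80.
Since p(2) = 0, r = 2 is a root.
Dividing by (r - 2) leaves r^2 - 14r + 40.
The quadratic factors as (r - 4)·(r - 10).
Eigenvalues: 2, 4, 10.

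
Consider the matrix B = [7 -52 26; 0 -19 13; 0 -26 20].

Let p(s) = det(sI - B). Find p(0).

p(0) = det(0·I − B) = det(−B) = (−1)^3·det(B).
det(B) = -294, so p(0) = 294.

294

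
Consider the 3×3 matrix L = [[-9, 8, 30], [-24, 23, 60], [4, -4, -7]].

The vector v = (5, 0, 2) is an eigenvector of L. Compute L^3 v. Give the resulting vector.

First find the eigenvalue: Lv = (15, 0, 6) = 3·(5, 0, 2), so λ = 3.
Then L^3 v = λ^3·v = 3^3·(5, 0, 2) = 27·(5, 0, 2) = (135, 0, 54).

(135, 0, 54)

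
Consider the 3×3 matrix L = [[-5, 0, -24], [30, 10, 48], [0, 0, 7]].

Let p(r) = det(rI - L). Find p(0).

350

p(0) = det(0·I − L) = det(−L) = (−1)^3·det(L).
det(L) = -350, so p(0) = 350.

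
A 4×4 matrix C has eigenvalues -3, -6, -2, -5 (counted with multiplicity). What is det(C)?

180

det(C) is the product of the eigenvalues: (-3) · (-6) · (-2) · (-5) = 180.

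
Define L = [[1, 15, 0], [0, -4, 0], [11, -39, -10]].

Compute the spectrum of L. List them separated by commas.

Compute the characteristic polynomial p(r) = det(rI - L).
Expanding along the first row, p(r) = r^3 + 13r^2 + 26r - 40.
Rational-root test: r = 1 gives p(1) = 0.
Dividing by (r - 1) leaves r^2 + 14r + 40.
The quadratic factors as (r + 10)·(r + 4).
Eigenvalues: -10, -4, 1.

-10, -4, 1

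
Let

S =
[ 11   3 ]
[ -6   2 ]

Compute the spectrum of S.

5, 8

det(S - tI) = (11 - t)(2 - t) - (3)·(-6) = t^2 - 13t + 40.
This factors as (t - 5)·(t - 8) = 0.
Eigenvalues: 5, 8.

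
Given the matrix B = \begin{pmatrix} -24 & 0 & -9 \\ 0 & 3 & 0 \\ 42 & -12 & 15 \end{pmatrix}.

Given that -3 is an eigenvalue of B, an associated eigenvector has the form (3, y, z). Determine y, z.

0, -7

We need (B + 3I)v = 0.
B + 3I = [[-21, 0, -9], [0, 6, 0], [42, -12, 18]].
Row 1: (-21)·3 + (0)·y + (-9)·z = 0
Row 2: (0)·3 + (6)·y + (0)·z = 0
Row 3: (42)·3 + (-12)·y + (18)·z = 0
Solving gives y = 0, z = -7.
Check: B·(3, 0, -7) = (-9, 0, 21) = -3·(3, 0, -7).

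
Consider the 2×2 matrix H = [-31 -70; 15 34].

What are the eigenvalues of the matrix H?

-1, 4

det(H - λI) = (-31 - λ)(34 - λ) - (-70)·(15) = λ^2 - 3λ - 4.
This factors as (λ + 1)·(λ - 4) = 0.
Eigenvalues: -1, 4.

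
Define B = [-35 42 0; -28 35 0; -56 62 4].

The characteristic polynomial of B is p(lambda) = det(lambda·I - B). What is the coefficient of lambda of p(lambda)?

p(lambda) = lambda^3 - 4·lambda^2 - 49·lambda + 196.
The coefficient of lambda is -49.

-49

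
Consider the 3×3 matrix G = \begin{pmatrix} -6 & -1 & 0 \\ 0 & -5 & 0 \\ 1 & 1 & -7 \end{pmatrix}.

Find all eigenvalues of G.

Compute the characteristic polynomial p(s) = det(sI - G).
Cofactor expansion gives p(s) = s^3 + 18s^2 + 107s + 210.
Since p(-5) = 0, s = -5 is a root.
Factor out (s + 5): p(s) = (s + 5)·(s^2 + 13s + 42).
The quadratic factors as (s + 7)·(s + 6).
Eigenvalues: -7, -6, -5.

-7, -6, -5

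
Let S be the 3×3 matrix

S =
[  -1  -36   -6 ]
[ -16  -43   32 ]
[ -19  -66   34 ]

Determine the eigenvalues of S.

-11, -4, 5

The characteristic polynomial is p(λ) = det(λI - S).
Expanding along the first row, p(λ) = λ^3 + 10λ^2 - 31λ - 220.
Try λ = -11: p(-11) = 0, so -11 is a root.
Factor out (λ + 11): p(λ) = (λ + 11)·(λ^2 - λ - 20).
The quadratic factors as (λ + 4)·(λ - 5).
Eigenvalues: -11, -4, 5.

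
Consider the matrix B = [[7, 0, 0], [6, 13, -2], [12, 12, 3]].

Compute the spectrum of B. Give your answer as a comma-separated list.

7, 7, 9

The characteristic polynomial is p(lambda) = det(lambda·I - B).
Expanding the 3×3 determinant: p(lambda) = lambda^3 - 23·lambda^2 + 175·lambda - 441.
Rational-root test: lambda = 7 gives p(7) = 0.
Dividing by (lambda - 7) leaves lambda^2 - 16·lambda + 63.
The quadratic factors as (lambda - 7)·(lambda - 9).
Eigenvalues: 7, 7, 9.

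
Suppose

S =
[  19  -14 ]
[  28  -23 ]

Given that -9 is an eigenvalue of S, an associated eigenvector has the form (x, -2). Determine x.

We need (S + 9I)v = 0.
S + 9I = [[28, -14], [28, -14]].
Row 1: (28)·x + (-14)·-2 = 0
Row 2: (28)·x + (-14)·-2 = 0
Solving gives x = -1.
Check: S·(-1, -2) = (9, 18) = -9·(-1, -2).

-1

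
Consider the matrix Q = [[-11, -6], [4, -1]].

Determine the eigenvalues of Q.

-7, -5

det(Q - tI) = (-11 - t)(-1 - t) - (-6)·(4) = t^2 + 12t + 35.
This factors as (t + 7)·(t + 5) = 0.
Eigenvalues: -7, -5.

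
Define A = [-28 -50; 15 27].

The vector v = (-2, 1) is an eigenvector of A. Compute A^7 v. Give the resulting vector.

(4374, -2187)

First find the eigenvalue: Av = (6, -3) = -3·(-2, 1), so λ = -3.
Then A^7 v = λ^7·v = (-3)^7·(-2, 1) = -2187·(-2, 1) = (4374, -2187).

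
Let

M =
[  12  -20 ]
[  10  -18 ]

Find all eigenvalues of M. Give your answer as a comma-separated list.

det(M - μI) = (12 - μ)(-18 - μ) - (-20)·(10) = μ^2 + 6μ - 16.
This factors as (μ + 8)·(μ - 2) = 0.
Eigenvalues: -8, 2.

-8, 2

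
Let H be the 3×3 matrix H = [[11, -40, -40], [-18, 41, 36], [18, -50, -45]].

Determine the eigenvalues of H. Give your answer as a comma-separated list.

-9, 5, 11

Set up det(sI - H) = 0.
Expanding the 3×3 determinant: p(s) = s^3 - 7s^2 - 89s + 495.
Rational-root test: s = 5 gives p(5) = 0.
Factor out (s - 5): p(s) = (s - 5)·(s^2 - 2s - 99).
The quadratic factors as (s + 9)·(s - 11).
Eigenvalues: -9, 5, 11.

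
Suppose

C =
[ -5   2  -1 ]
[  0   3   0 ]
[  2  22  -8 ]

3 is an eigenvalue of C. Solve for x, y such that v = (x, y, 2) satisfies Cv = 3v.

We need (C - 3I)v = 0.
C - 3I = [[-8, 2, -1], [0, 0, 0], [2, 22, -11]].
Row 1: (-8)·x + (2)·y + (-1)·2 = 0
Row 2: (0)·x + (0)·y + (0)·2 = 0
Row 3: (2)·x + (22)·y + (-11)·2 = 0
Solving gives x = 0, y = 1.
Check: C·(0, 1, 2) = (0, 3, 6) = 3·(0, 1, 2).

0, 1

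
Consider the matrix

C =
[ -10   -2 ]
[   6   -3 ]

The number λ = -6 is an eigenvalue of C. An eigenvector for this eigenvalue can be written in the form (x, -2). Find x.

1

We need (C + 6I)v = 0.
C + 6I = [[-4, -2], [6, 3]].
Row 1: (-4)·x + (-2)·-2 = 0
Row 2: (6)·x + (3)·-2 = 0
Solving gives x = 1.
Check: C·(1, -2) = (-6, 12) = -6·(1, -2).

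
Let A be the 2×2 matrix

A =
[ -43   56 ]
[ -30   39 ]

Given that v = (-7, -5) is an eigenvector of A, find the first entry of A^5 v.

1701

First find the eigenvalue: Av = (21, 15) = -3·(-7, -5), so λ = -3.
Then A^5 v = λ^5·v = (-3)^5·(-7, -5) = -243·(-7, -5) = (1701, 1215).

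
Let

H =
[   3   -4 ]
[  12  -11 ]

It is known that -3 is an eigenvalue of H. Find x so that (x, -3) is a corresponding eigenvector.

We need (H + 3I)v = 0.
H + 3I = [[6, -4], [12, -8]].
Row 1: (6)·x + (-4)·-3 = 0
Row 2: (12)·x + (-8)·-3 = 0
Solving gives x = -2.
Check: H·(-2, -3) = (6, 9) = -3·(-2, -3).

-2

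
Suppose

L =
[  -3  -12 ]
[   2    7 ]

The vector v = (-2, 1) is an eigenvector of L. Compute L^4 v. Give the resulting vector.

(-162, 81)

First find the eigenvalue: Lv = (-6, 3) = 3·(-2, 1), so λ = 3.
Then L^4 v = λ^4·v = 3^4·(-2, 1) = 81·(-2, 1) = (-162, 81).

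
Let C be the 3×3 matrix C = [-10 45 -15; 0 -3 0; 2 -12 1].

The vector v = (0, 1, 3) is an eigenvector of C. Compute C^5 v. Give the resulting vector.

(0, -243, -729)

First find the eigenvalue: Cv = (0, -3, -9) = -3·(0, 1, 3), so λ = -3.
Then C^5 v = λ^5·v = (-3)^5·(0, 1, 3) = -243·(0, 1, 3) = (0, -243, -729).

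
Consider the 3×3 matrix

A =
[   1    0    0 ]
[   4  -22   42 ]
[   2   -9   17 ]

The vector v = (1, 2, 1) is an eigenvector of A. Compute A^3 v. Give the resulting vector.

First find the eigenvalue: Av = (1, 2, 1) = 1·(1, 2, 1), so λ = 1.
Then A^3 v = λ^3·v = 1^3·(1, 2, 1) = 1·(1, 2, 1) = (1, 2, 1).

(1, 2, 1)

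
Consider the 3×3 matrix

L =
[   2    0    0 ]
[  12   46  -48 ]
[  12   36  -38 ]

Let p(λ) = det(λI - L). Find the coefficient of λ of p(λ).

-4

p(λ) = λ^3 - 10λ^2 - 4λ + 40.
The coefficient of λ is -4.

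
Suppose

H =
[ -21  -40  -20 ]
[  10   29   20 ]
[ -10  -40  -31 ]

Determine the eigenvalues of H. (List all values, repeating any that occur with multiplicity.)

-11, -11, -1

Set up det(λI - H) = 0.
Expanding along the first row, p(λ) = λ^3 + 23λ^2 + 143λ + 121.
Since p(-1) = 0, λ = -1 is a root.
Dividing by (λ + 1) leaves λ^2 + 22λ + 121.
The quadratic factor is (λ + 11)^2.
Eigenvalues: -11, -11, -1.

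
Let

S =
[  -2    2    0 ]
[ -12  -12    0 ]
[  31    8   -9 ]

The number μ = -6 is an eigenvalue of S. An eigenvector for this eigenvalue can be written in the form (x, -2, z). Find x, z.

We need (S + 6I)v = 0.
S + 6I = [[4, 2, 0], [-12, -6, 0], [31, 8, -3]].
Row 1: (4)·x + (2)·-2 + (0)·z = 0
Row 2: (-12)·x + (-6)·-2 + (0)·z = 0
Row 3: (31)·x + (8)·-2 + (-3)·z = 0
Solving gives x = 1, z = 5.
Check: S·(1, -2, 5) = (-6, 12, -30) = -6·(1, -2, 5).

1, 5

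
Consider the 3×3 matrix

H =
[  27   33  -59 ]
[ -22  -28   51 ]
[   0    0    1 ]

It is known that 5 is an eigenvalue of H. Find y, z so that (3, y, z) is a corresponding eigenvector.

We need (H - 5I)v = 0.
H - 5I = [[22, 33, -59], [-22, -33, 51], [0, 0, -4]].
Row 1: (22)·3 + (33)·y + (-59)·z = 0
Row 2: (-22)·3 + (-33)·y + (51)·z = 0
Row 3: (0)·3 + (0)·y + (-4)·z = 0
Solving gives y = -2, z = 0.
Check: H·(3, -2, 0) = (15, -10, 0) = 5·(3, -2, 0).

-2, 0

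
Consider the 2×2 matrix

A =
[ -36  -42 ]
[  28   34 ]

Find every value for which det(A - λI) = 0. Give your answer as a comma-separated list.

det(A - sI) = (-36 - s)(34 - s) - (-42)·(28) = s^2 + 2s - 48.
This factors as (s + 8)·(s - 6) = 0.
Eigenvalues: -8, 6.

-8, 6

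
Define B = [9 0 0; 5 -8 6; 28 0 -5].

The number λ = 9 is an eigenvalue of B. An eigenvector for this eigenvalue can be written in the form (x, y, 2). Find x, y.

1, 1

We need (B - 9I)v = 0.
B - 9I = [[0, 0, 0], [5, -17, 6], [28, 0, -14]].
Row 1: (0)·x + (0)·y + (0)·2 = 0
Row 2: (5)·x + (-17)·y + (6)·2 = 0
Row 3: (28)·x + (0)·y + (-14)·2 = 0
Solving gives x = 1, y = 1.
Check: B·(1, 1, 2) = (9, 9, 18) = 9·(1, 1, 2).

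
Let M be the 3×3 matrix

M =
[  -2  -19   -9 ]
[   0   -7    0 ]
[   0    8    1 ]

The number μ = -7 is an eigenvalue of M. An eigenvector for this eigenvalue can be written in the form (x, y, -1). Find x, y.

We need (M + 7I)v = 0.
M + 7I = [[5, -19, -9], [0, 0, 0], [0, 8, 8]].
Row 1: (5)·x + (-19)·y + (-9)·-1 = 0
Row 2: (0)·x + (0)·y + (0)·-1 = 0
Row 3: (0)·x + (8)·y + (8)·-1 = 0
Solving gives x = 2, y = 1.
Check: M·(2, 1, -1) = (-14, -7, 7) = -7·(2, 1, -1).

2, 1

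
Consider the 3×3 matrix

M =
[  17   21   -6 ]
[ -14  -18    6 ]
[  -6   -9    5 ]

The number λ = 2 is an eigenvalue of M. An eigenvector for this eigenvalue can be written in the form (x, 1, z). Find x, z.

We need (M - 2I)v = 0.
M - 2I = [[15, 21, -6], [-14, -20, 6], [-6, -9, 3]].
Row 1: (15)·x + (21)·1 + (-6)·z = 0
Row 2: (-14)·x + (-20)·1 + (6)·z = 0
Row 3: (-6)·x + (-9)·1 + (3)·z = 0
Solving gives x = -1, z = 1.
Check: M·(-1, 1, 1) = (-2, 2, 2) = 2·(-1, 1, 1).

-1, 1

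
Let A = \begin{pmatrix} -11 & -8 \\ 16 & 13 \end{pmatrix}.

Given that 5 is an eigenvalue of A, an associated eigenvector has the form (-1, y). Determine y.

We need (A - 5I)v = 0.
A - 5I = [[-16, -8], [16, 8]].
Row 1: (-16)·-1 + (-8)·y = 0
Row 2: (16)·-1 + (8)·y = 0
Solving gives y = 2.
Check: A·(-1, 2) = (-5, 10) = 5·(-1, 2).

2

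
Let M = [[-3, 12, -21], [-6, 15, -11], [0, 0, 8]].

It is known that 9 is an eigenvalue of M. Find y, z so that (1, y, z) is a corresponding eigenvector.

1, 0

We need (M - 9I)v = 0.
M - 9I = [[-12, 12, -21], [-6, 6, -11], [0, 0, -1]].
Row 1: (-12)·1 + (12)·y + (-21)·z = 0
Row 2: (-6)·1 + (6)·y + (-11)·z = 0
Row 3: (0)·1 + (0)·y + (-1)·z = 0
Solving gives y = 1, z = 0.
Check: M·(1, 1, 0) = (9, 9, 0) = 9·(1, 1, 0).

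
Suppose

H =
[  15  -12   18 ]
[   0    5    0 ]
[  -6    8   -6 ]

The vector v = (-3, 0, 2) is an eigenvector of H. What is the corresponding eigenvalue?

Compute Hv: H·(-3, 0, 2) = (-9, 0, 6).
Since Hv = λv, compare component 1: -9 = λ·-3, so λ = 3.

3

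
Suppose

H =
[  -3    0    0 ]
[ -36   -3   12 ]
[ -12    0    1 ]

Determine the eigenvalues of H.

-3, -3, 1

The characteristic polynomial is p(λ) = det(λI - H).
Cofactor expansion gives p(λ) = λ^3 + 5λ^2 + 3λ - 9.
Rational-root test: λ = 1 gives p(1) = 0.
Factor out (λ - 1): p(λ) = (λ - 1)·(λ^2 + 6λ + 9).
The quadratic factor is (λ + 3)^2.
Eigenvalues: -3, -3, 1.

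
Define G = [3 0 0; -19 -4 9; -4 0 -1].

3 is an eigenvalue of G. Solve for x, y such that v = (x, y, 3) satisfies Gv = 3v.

-3, 12

We need (G - 3I)v = 0.
G - 3I = [[0, 0, 0], [-19, -7, 9], [-4, 0, -4]].
Row 1: (0)·x + (0)·y + (0)·3 = 0
Row 2: (-19)·x + (-7)·y + (9)·3 = 0
Row 3: (-4)·x + (0)·y + (-4)·3 = 0
Solving gives x = -3, y = 12.
Check: G·(-3, 12, 3) = (-9, 36, 9) = 3·(-3, 12, 3).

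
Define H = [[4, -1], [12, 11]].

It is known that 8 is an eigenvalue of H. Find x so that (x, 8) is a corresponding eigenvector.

-2

We need (H - 8I)v = 0.
H - 8I = [[-4, -1], [12, 3]].
Row 1: (-4)·x + (-1)·8 = 0
Row 2: (12)·x + (3)·8 = 0
Solving gives x = -2.
Check: H·(-2, 8) = (-16, 64) = 8·(-2, 8).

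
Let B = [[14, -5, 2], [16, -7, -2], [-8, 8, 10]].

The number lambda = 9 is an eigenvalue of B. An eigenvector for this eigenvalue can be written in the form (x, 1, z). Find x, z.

1, 0

We need (B - 9I)v = 0.
B - 9I = [[5, -5, 2], [16, -16, -2], [-8, 8, 1]].
Row 1: (5)·x + (-5)·1 + (2)·z = 0
Row 2: (16)·x + (-16)·1 + (-2)·z = 0
Row 3: (-8)·x + (8)·1 + (1)·z = 0
Solving gives x = 1, z = 0.
Check: B·(1, 1, 0) = (9, 9, 0) = 9·(1, 1, 0).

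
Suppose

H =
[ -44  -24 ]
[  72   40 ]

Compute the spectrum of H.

-8, 4

det(H - λI) = (-44 - λ)(40 - λ) - (-24)·(72) = λ^2 + 4λ - 32.
This factors as (λ + 8)·(λ - 4) = 0.
Eigenvalues: -8, 4.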